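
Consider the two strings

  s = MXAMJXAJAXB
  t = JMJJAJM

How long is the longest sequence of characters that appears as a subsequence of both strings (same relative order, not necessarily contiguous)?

4

Pick M (s #1, t #2), J (s #5, t #4), A (s #7, t #5), J (s #8, t #6); all 4 characters appear in both, in order. dp[11][7] = 4 confirms this is the maximum.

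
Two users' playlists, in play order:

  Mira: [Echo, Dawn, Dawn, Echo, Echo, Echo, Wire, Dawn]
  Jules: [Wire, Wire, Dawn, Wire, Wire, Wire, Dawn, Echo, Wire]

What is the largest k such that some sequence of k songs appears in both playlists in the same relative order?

Pick Dawn (Mira #2, Jules #3); then Dawn (Mira #3, Jules #7); then Echo (Mira #6, Jules #8); then Wire (Mira #7, Jules #9); all 4 songs appear in both, in order. dp[8][9] = 4 confirms this is the maximum.

4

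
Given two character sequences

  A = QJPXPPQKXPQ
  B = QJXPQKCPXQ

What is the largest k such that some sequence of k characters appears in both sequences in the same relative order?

8

Let dp[i][j] be the LCS length of the first i characters of A and the first j characters of B. dp[i][j] = dp[i-1][j-1]+1 when the i-th and j-th characters match, else max(dp[i-1][j], dp[i][j-1]).
    ·  Q  J  X  P  Q  K  C  P  X  Q
 ·  0  0  0  0  0  0  0  0  0  0  0
 Q  0  1  1  1  1  1  1  1  1  1  1
 J  0  1  2  2  2  2  2  2  2  2  2
 P  0  1  2  2  3  3  3  3  3  3  3
 X  0  1  2  3  3  3  3  3  3  4  4
 P  0  1  2  3  4  4  4  4  4  4  4
 P  0  1  2  3  4  4  4  4  5  5  5
 Q  0  1  2  3  4  5  5  5  5  5  6
 K  0  1  2  3  4  5  6  6  6  6  6
 X  0  1  2  3  4  5  6  6  6  7  7
 P  0  1  2  3  4  5  6  6  7  7  7
 Q  0  1  2  3  4  5  6  6  7  7  8
dp[11][10] = 8. One LCS (by backtracking along matches): QJXPQKXQ.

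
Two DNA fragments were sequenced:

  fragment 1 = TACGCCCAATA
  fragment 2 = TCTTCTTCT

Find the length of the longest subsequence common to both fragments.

Let dp[i][j] be the LCS length of the first i bases of fragment 1 and the first j bases of fragment 2. dp[i][j] = dp[i-1][j-1]+1 when the i-th and j-th bases match, else max(dp[i-1][j], dp[i][j-1]).
    ·  T  C  T  T  C  T  T  C  T
 ·  0  0  0  0  0  0  0  0  0  0
 T  0  1  1  1  1  1  1  1  1  1
 A  0  1  1  1  1  1  1  1  1  1
 C  0  1  2  2  2  2  2  2  2  2
 G  0  1  2  2  2  2  2  2  2  2
 C  0  1  2  2  2  3  3  3  3  3
 C  0  1  2  2  2  3  3  3  4  4
 C  0  1  2  2  2  3  3  3  4  4
 A  0  1  2  2  2  3  3  3  4  4
 A  0  1  2  2  2  3  3  3  4  4
 T  0  1  2  3  3  3  4  4  4  5
 A  0  1  2  3  3  3  4  4  4  5
dp[11][9] = 5. One LCS (by backtracking along matches): TCCCT.

5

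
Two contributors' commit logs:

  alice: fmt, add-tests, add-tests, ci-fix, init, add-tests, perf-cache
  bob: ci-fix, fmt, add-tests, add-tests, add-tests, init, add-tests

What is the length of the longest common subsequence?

Pick fmt (alice #1, bob #2), add-tests (alice #2, bob #4), add-tests (alice #3, bob #5), init (alice #5, bob #6), add-tests (alice #6, bob #7); all 5 commits appear in both, in order, and the DP table's final entry dp[7][7] is also 5, so no common subsequence is longer.

5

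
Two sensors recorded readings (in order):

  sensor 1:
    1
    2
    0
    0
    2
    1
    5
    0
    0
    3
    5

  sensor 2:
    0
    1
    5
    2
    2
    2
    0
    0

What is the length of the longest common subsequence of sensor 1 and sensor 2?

Pick 1 [1,2]; then 2 [2,5]; then 2 [5,6]; then 0 [8,7]; then 0 [9,8]; all 5 values appear in both, in order. dp[11][8] = 5 confirms this is the maximum.

5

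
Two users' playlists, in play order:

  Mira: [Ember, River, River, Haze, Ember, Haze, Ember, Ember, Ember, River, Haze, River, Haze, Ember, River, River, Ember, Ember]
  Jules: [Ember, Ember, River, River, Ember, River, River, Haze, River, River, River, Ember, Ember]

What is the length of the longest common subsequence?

11

Taking Ember (Mira #1, Jules #2) → River (Mira #2, Jules #3) → River (Mira #3, Jules #4) → Ember (Mira #5, Jules #5) → River (Mira #10, Jules #7) → Haze (Mira #11, Jules #8) → River (Mira #12, Jules #9) → River (Mira #15, Jules #10) → River (Mira #16, Jules #11) → Ember (Mira #17, Jules #12) → Ember (Mira #18, Jules #13) gives a common subsequence of length 11, and the DP table's final entry dp[18][13] is also 11, so no common subsequence is longer.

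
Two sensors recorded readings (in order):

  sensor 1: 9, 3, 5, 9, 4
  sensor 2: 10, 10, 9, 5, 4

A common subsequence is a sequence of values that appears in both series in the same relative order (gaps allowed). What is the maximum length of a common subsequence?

3

Let dp[i][j] be the LCS length of the first i values of sensor 1 and the first j values of sensor 2. dp[i][j] = dp[i-1][j-1]+1 when the i-th and j-th values match, else max(dp[i-1][j], dp[i][j-1]).
    · 10 10  9  5  4
 ·  0  0  0  0  0  0
 9  0  0  0  1  1  1
 3  0  0  0  1  1  1
 5  0  0  0  1  2  2
 9  0  0  0  1  2  2
 4  0  0  0  1  2  3
dp[5][5] = 3. One LCS (by backtracking along matches): 9, 5, 4.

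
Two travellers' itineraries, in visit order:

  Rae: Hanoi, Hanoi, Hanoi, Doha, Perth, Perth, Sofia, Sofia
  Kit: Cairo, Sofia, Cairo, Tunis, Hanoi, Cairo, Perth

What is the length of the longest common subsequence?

2

One common subsequence of length 2: Hanoi [1,5], Perth [6,7]. Since dp[8][7] = 2, nothing longer is possible.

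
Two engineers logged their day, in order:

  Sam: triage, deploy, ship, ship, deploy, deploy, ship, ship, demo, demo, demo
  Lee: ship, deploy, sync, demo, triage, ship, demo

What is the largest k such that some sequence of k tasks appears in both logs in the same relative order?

4

Match ship at Sam[4]=Lee[1] → deploy at Sam[5]=Lee[2] → ship at Sam[8]=Lee[6] → demo at Sam[11]=Lee[7] — 4 tasks in the same relative order in both. Since dp[11][7] = 4, nothing longer is possible.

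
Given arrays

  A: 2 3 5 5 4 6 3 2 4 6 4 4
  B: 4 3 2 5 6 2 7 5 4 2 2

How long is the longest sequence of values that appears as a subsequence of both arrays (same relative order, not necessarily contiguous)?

5

Let dp[i][j] be the LCS length of the first i values of A and the first j values of B. dp[i][j] = dp[i-1][j-1]+1 when the i-th and j-th values match, else max(dp[i-1][j], dp[i][j-1]).
    ·  4  3  2  5  6  2  7  5  4  2  2
 ·  0  0  0  0  0  0  0  0  0  0  0  0
 2  0  0  0  1  1  1  1  1  1  1  1  1
 3  0  0  1  1  1  1  1  1  1  1  1  1
 5  0  0  1  1  2  2  2  2  2  2  2  2
 5  0  0  1  1  2  2  2  2  3  3  3  3
 4  0  1  1  1  2  2  2  2  3  4  4  4
 6  0  1  1  1  2  3  3  3  3  4  4  4
 3  0  1  2  2  2  3  3  3  3  4  4  4
 2  0  1  2  3  3  3  4  4  4  4  5  5
 4  0  1  2  3  3  3  4  4  4  5  5  5
 6  0  1  2  3  3  4  4  4  4  5  5  5
 4  0  1  2  3  3  4  4  4  4  5  5  5
 4  0  1  2  3  3  4  4  4  4  5  5  5
dp[12][11] = 5. One LCS (by backtracking along matches): 2, 5, 5, 4, 2.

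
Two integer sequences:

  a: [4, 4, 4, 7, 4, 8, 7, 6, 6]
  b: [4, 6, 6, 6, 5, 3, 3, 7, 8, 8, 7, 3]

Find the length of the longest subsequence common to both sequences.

4

Let dp[i][j] be the LCS length of the first i values of a and the first j values of b. dp[i][j] = dp[i-1][j-1]+1 when the i-th and j-th values match, else max(dp[i-1][j], dp[i][j-1]).
    ·  4  6  6  6  5  3  3  7  8  8  7  3
 ·  0  0  0  0  0  0  0  0  0  0  0  0  0
 4  0  1  1  1  1  1  1  1  1  1  1  1  1
 4  0  1  1  1  1  1  1  1  1  1  1  1  1
 4  0  1  1  1  1  1  1  1  1  1  1  1  1
 7  0  1  1  1  1  1  1  1  2  2  2  2  2
 4  0  1  1  1  1  1  1  1  2  2  2  2  2
 8  0  1  1  1  1  1  1  1  2  3  3  3  3
 7  0  1  1  1  1  1  1  1  2  3  3  4  4
 6  0  1  2  2  2  2  2  2  2  3  3  4  4
 6  0  1  2  3  3  3  3  3  3  3  3  4  4
dp[9][12] = 4. One LCS (by backtracking along matches): 4, 7, 8, 7.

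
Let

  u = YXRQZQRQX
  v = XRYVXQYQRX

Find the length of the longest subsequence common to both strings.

6

One common subsequence of length 6: Y at u[1]=v[3]; then X at u[2]=v[5]; then Q at u[4]=v[6]; then Q at u[6]=v[8]; then R at u[7]=v[9]; then X at u[9]=v[10]. The LCS DP gives dp[9][10] = 6, so this is optimal.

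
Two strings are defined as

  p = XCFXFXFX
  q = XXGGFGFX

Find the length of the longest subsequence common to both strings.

5

Match X (p #1, q #1), then X (p #4, q #2), then F (p #5, q #5), then F (p #7, q #7), then X (p #8, q #8) — 5 characters in the same relative order in both. The LCS DP gives dp[8][8] = 5, so this is optimal.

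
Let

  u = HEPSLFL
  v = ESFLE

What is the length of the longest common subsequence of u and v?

Taking E [2,1], then S [4,2], then F [6,3], then L [7,4] gives a common subsequence of length 4. The LCS DP gives dp[7][5] = 4, so this is optimal.

4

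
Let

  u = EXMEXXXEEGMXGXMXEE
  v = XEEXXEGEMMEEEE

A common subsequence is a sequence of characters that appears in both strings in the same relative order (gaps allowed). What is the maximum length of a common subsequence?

Taking E at u[1]=v[2] → E at u[4]=v[3] → X at u[6]=v[4] → X at u[7]=v[5] → E at u[8]=v[6] → E at u[9]=v[8] → M at u[11]=v[9] → M at u[15]=v[10] → E at u[17]=v[13] → E at u[18]=v[14] gives a common subsequence of length 10. dp[18][14] = 10 confirms this is the maximum.

10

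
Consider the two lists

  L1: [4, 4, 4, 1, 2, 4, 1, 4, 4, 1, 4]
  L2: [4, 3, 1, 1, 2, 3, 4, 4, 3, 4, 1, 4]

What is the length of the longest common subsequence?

Let dp[i][j] be the LCS length of the first i values of L1 and the first j values of L2. dp[i][j] = dp[i-1][j-1]+1 when the i-th and j-th values match, else max(dp[i-1][j], dp[i][j-1]).
    ·  4  3  1  1  2  3  4  4  3  4  1  4
 ·  0  0  0  0  0  0  0  0  0  0  0  0  0
 4  0  1  1  1  1  1  1  1  1  1  1  1  1
 4  0  1  1  1  1  1  1  2  2  2  2  2  2
 4  0  1  1  1  1  1  1  2  3  3  3  3  3
 1  0  1  1  2  2  2  2  2  3  3  3  4  4
 2  0  1  1  2  2  3  3  3  3  3  3  4  4
 4  0  1  1  2  2  3  3  4  4  4  4  4  5
 1  0  1  1  2  3  3  3  4  4  4  4  5  5
 4  0  1  1  2  3  3  3  4  5  5  5  5  6
 4  0  1  1  2  3  3  3  4  5  5  6  6  6
 1  0  1  1  2  3  3  3  4  5  5  6  7  7
 4  0  1  1  2  3  3  3  4  5  5  6  7  8
dp[11][12] = 8. One LCS (by backtracking along matches): 4, 1, 2, 4, 4, 4, 1, 4.

8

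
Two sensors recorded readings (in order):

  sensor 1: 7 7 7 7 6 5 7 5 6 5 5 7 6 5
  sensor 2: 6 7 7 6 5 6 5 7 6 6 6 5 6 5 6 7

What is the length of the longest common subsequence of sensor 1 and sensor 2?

9

Pick 7 (sensor 1 #1, sensor 2 #2); then 7 (sensor 1 #2, sensor 2 #3); then 6 (sensor 1 #5, sensor 2 #6); then 5 (sensor 1 #6, sensor 2 #7); then 7 (sensor 1 #7, sensor 2 #8); then 5 (sensor 1 #8, sensor 2 #12); then 6 (sensor 1 #9, sensor 2 #13); then 5 (sensor 1 #10, sensor 2 #14); then 7 (sensor 1 #12, sensor 2 #16); all 9 values appear in both, in order. Since dp[14][16] = 9, nothing longer is possible.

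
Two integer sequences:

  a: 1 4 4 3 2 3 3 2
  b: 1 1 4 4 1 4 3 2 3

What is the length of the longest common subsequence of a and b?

6

Taking 1 [1,2] → 4 [2,4] → 4 [3,6] → 3 [4,7] → 2 [5,8] → 3 [7,9] gives a common subsequence of length 6. The LCS DP gives dp[8][9] = 6, so this is optimal.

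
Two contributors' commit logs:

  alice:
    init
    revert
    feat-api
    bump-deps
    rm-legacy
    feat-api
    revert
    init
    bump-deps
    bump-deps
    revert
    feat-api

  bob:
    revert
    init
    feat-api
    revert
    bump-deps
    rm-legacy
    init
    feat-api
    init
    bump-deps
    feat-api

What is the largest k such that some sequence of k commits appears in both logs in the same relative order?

8

One common subsequence of length 8: init [1,2]; then revert [2,4]; then bump-deps [4,5]; then rm-legacy [5,6]; then feat-api [6,8]; then init [8,9]; then bump-deps [10,10]; then feat-api [12,11], and the DP table's final entry dp[12][11] is also 8, so no common subsequence is longer.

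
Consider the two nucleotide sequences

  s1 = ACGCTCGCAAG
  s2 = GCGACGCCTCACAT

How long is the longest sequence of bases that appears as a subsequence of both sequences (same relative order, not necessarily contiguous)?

Match A [1,4], then C [2,5], then G [3,6], then C [4,8], then T [5,9], then C [6,10], then C [8,12], then A [9,13] — 8 bases in the same relative order in both. The LCS DP gives dp[11][14] = 8, so this is optimal.

8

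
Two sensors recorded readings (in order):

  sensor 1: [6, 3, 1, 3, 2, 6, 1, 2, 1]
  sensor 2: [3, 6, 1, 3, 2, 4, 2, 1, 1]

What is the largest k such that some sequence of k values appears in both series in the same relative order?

6

Match 6 at sensor 1[1]=sensor 2[2], then 1 at sensor 1[3]=sensor 2[3], then 3 at sensor 1[4]=sensor 2[4], then 2 at sensor 1[5]=sensor 2[7], then 1 at sensor 1[7]=sensor 2[8], then 1 at sensor 1[9]=sensor 2[9] — 6 values in the same relative order in both, and the DP table's final entry dp[9][9] is also 6, so no common subsequence is longer.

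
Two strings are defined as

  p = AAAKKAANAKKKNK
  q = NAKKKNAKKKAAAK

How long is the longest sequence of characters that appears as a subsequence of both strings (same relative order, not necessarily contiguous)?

9

Pick A at p[1]=q[2], K at p[4]=q[4], K at p[5]=q[5], N at p[8]=q[6], A at p[9]=q[7], K at p[10]=q[8], K at p[11]=q[9], K at p[12]=q[10], K at p[14]=q[14]; all 9 characters appear in both, in order. dp[14][14] = 9 confirms this is the maximum.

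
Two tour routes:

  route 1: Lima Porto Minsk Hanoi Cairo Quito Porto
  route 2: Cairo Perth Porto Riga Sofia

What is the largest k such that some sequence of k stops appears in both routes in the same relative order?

One common subsequence of length 2: Cairo [5,1], Porto [7,3], and the DP table's final entry dp[7][5] is also 2, so no common subsequence is longer.

2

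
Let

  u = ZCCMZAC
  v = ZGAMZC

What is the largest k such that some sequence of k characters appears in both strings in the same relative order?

4

Let dp[i][j] be the LCS length of the first i characters of u and the first j characters of v. dp[i][j] = dp[i-1][j-1]+1 when the i-th and j-th characters match, else max(dp[i-1][j], dp[i][j-1]).
    ·  Z  G  A  M  Z  C
 ·  0  0  0  0  0  0  0
 Z  0  1  1  1  1  1  1
 C  0  1  1  1  1  1  2
 C  0  1  1  1  1  1  2
 M  0  1  1  1  2  2  2
 Z  0  1  1  1  2  3  3
 A  0  1  1  2  2  3  3
 C  0  1  1  2  2  3  4
dp[7][6] = 4. One LCS (by backtracking along matches): ZMZC.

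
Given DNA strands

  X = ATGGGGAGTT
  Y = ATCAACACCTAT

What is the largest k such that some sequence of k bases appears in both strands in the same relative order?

Pick A [1,1] → T [2,2] → A [7,7] → T [9,10] → T [10,12]; all 5 bases appear in both, in order. The LCS DP gives dp[10][12] = 5, so this is optimal.

5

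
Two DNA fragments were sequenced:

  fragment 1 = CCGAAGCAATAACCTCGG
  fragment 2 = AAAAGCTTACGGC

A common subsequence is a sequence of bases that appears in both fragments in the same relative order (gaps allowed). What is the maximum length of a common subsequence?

One common subsequence of length 9: A (fragment 1 #4, fragment 2 #3), A (fragment 1 #5, fragment 2 #4), G (fragment 1 #6, fragment 2 #5), C (fragment 1 #7, fragment 2 #6), T (fragment 1 #10, fragment 2 #8), A (fragment 1 #12, fragment 2 #9), C (fragment 1 #16, fragment 2 #10), G (fragment 1 #17, fragment 2 #11), G (fragment 1 #18, fragment 2 #12). Since dp[18][13] = 9, nothing longer is possible.

9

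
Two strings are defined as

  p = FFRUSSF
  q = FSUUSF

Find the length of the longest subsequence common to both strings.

4

Match F (p #1, q #1), then U (p #4, q #4), then S (p #6, q #5), then F (p #7, q #6) — 4 characters in the same relative order in both. Since dp[7][6] = 4, nothing longer is possible.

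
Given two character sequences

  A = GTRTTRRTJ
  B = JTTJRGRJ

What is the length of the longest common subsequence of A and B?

5

Let dp[i][j] be the LCS length of the first i characters of A and the first j characters of B. dp[i][j] = dp[i-1][j-1]+1 when the i-th and j-th characters match, else max(dp[i-1][j], dp[i][j-1]).
    ·  J  T  T  J  R  G  R  J
 ·  0  0  0  0  0  0  0  0  0
 G  0  0  0  0  0  0  1  1  1
 T  0  0  1  1  1  1  1  1  1
 R  0  0  1  1  1  2  2  2  2
 T  0  0  1  2  2  2  2  2  2
 T  0  0  1  2  2  2  2  2  2
 R  0  0  1  2  2  3  3  3  3
 R  0  0  1  2  2  3  3  4  4
 T  0  0  1  2  2  3  3  4  4
 J  0  1  1  2  3  3  3  4  5
dp[9][8] = 5. One LCS (by backtracking along matches): TTRRJ.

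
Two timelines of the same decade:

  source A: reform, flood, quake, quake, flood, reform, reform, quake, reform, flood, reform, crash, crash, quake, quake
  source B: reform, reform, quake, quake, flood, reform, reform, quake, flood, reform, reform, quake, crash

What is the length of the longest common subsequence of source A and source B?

Taking reform (source A #1, source B #2), then quake (source A #3, source B #3), then quake (source A #4, source B #4), then flood (source A #5, source B #5), then reform (source A #6, source B #6), then reform (source A #7, source B #7), then quake (source A #8, source B #8), then reform (source A #9, source B #10), then reform (source A #11, source B #11), then crash (source A #13, source B #13) gives a common subsequence of length 10. dp[15][13] = 10 confirms this is the maximum.

10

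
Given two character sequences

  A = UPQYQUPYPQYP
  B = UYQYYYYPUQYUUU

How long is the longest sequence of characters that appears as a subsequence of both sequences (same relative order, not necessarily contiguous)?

7

One common subsequence of length 7: U (A #1, B #1), Q (A #3, B #3), Y (A #4, B #6), Y (A #8, B #7), P (A #9, B #8), Q (A #10, B #10), Y (A #11, B #11). dp[12][14] = 7 confirms this is the maximum.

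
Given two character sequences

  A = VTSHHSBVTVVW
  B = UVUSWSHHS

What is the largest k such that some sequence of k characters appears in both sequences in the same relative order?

5

Taking V at A[1]=B[2]; then S at A[3]=B[6]; then H at A[4]=B[7]; then H at A[5]=B[8]; then S at A[6]=B[9] gives a common subsequence of length 5. Since dp[12][9] = 5, nothing longer is possible.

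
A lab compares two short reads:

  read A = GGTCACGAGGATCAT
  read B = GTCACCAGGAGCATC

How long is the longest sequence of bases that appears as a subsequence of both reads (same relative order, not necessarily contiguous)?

Pick G (read A #2, read B #1), then T (read A #3, read B #2), then C (read A #4, read B #3), then A (read A #5, read B #4), then C (read A #6, read B #6), then A (read A #8, read B #7), then G (read A #9, read B #8), then G (read A #10, read B #9), then A (read A #11, read B #10), then C (read A #13, read B #12), then A (read A #14, read B #13), then T (read A #15, read B #14); all 12 bases appear in both, in order. Since dp[15][15] = 12, nothing longer is possible.

12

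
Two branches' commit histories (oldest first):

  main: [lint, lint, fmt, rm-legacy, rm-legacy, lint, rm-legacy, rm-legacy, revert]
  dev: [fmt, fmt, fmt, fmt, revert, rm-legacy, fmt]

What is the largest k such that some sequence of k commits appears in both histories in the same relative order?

Taking fmt (main #3, dev #4) → rm-legacy (main #4, dev #6) gives a common subsequence of length 2. The LCS DP gives dp[9][7] = 2, so this is optimal.

2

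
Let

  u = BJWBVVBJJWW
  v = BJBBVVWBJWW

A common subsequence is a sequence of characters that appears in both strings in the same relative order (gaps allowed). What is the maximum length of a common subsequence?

Pick B (u #1, v #1), J (u #2, v #2), B (u #4, v #4), V (u #5, v #5), V (u #6, v #6), B (u #7, v #8), J (u #9, v #9), W (u #10, v #10), W (u #11, v #11); all 9 characters appear in both, in order. Since dp[11][11] = 9, nothing longer is possible.

9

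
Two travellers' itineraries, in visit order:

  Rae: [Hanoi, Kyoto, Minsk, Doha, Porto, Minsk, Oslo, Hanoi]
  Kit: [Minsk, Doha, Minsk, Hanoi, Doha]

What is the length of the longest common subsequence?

4

Pick Minsk (Rae #3, Kit #1); then Doha (Rae #4, Kit #2); then Minsk (Rae #6, Kit #3); then Hanoi (Rae #8, Kit #4); all 4 stops appear in both, in order. Since dp[8][5] = 4, nothing longer is possible.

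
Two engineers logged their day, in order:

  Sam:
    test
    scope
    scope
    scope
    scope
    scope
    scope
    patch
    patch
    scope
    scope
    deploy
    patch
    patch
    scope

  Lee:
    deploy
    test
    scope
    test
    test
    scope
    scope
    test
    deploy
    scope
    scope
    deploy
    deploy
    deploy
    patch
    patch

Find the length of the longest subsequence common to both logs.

Taking test at Sam[1]=Lee[2] → scope at Sam[2]=Lee[3] → scope at Sam[3]=Lee[6] → scope at Sam[4]=Lee[7] → scope at Sam[5]=Lee[10] → scope at Sam[6]=Lee[11] → deploy at Sam[12]=Lee[14] → patch at Sam[13]=Lee[15] → patch at Sam[14]=Lee[16] gives a common subsequence of length 9. Since dp[15][16] = 9, nothing longer is possible.

9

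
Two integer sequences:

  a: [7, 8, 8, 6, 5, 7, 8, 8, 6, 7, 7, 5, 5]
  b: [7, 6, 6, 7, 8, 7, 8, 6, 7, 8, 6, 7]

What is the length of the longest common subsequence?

8

Match 7 at a[1]=b[4] → 8 at a[2]=b[5] → 8 at a[3]=b[7] → 6 at a[4]=b[8] → 7 at a[6]=b[9] → 8 at a[8]=b[10] → 6 at a[9]=b[11] → 7 at a[11]=b[12] — 8 values in the same relative order in both, and the DP table's final entry dp[13][12] is also 8, so no common subsequence is longer.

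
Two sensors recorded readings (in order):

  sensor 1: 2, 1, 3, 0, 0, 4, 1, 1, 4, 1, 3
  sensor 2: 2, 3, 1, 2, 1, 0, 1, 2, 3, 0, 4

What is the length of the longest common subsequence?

6

Pick 2 at sensor 1[1]=sensor 2[1], 3 at sensor 1[3]=sensor 2[2], 1 at sensor 1[7]=sensor 2[3], 1 at sensor 1[8]=sensor 2[5], 1 at sensor 1[10]=sensor 2[7], 3 at sensor 1[11]=sensor 2[9]; all 6 values appear in both, in order. Since dp[11][11] = 6, nothing longer is possible.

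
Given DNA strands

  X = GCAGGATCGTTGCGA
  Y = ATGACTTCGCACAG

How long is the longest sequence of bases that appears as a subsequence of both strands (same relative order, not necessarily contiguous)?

9

One common subsequence of length 9: A [3,1], then G [5,3], then A [6,4], then C [8,5], then T [10,6], then T [11,7], then G [12,9], then C [13,12], then G [14,14], and the DP table's final entry dp[15][14] is also 9, so no common subsequence is longer.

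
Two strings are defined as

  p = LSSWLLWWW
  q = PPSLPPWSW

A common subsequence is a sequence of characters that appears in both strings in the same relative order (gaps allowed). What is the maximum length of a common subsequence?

4

Let dp[i][j] be the LCS length of the first i characters of p and the first j characters of q. dp[i][j] = dp[i-1][j-1]+1 when the i-th and j-th characters match, else max(dp[i-1][j], dp[i][j-1]).
    ·  P  P  S  L  P  P  W  S  W
 ·  0  0  0  0  0  0  0  0  0  0
 L  0  0  0  0  1  1  1  1  1  1
 S  0  0  0  1  1  1  1  1  2  2
 S  0  0  0  1  1  1  1  1  2  2
 W  0  0  0  1  1  1  1  2  2  3
 L  0  0  0  1  2  2  2  2  2  3
 L  0  0  0  1  2  2  2  2  2  3
 W  0  0  0  1  2  2  2  3  3  3
 W  0  0  0  1  2  2  2  3  3  4
 W  0  0  0  1  2  2  2  3  3  4
dp[9][9] = 4. One LCS (by backtracking along matches): SLWW.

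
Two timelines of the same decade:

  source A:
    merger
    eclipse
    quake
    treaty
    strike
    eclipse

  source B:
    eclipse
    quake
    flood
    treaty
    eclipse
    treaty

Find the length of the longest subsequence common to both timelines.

4

Pick eclipse at source A[2]=source B[1], then quake at source A[3]=source B[2], then treaty at source A[4]=source B[4], then eclipse at source A[6]=source B[5]; all 4 events appear in both, in order, and the DP table's final entry dp[6][6] is also 4, so no common subsequence is longer.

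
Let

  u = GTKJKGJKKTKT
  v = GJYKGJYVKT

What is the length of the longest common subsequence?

7

One common subsequence of length 7: G [1,1], J [4,2], K [5,4], G [6,5], J [7,6], K [11,9], T [12,10]. Since dp[12][10] = 7, nothing longer is possible.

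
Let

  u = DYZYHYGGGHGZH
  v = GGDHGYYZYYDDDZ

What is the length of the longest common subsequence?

6

One common subsequence of length 6: D (u #1, v #3); then Y (u #2, v #7); then Z (u #3, v #8); then Y (u #4, v #9); then Y (u #6, v #10); then Z (u #12, v #14). dp[13][14] = 6 confirms this is the maximum.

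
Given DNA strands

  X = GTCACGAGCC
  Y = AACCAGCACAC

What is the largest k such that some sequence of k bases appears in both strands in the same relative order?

6

Pick G [1,6], then C [3,7], then A [4,8], then C [5,9], then A [7,10], then C [10,11]; all 6 bases appear in both, in order. The LCS DP gives dp[10][11] = 6, so this is optimal.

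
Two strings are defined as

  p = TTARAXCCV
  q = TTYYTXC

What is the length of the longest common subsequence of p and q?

Match T (p #1, q #2) → T (p #2, q #5) → X (p #6, q #6) → C (p #8, q #7) — 4 characters in the same relative order in both. Since dp[9][7] = 4, nothing longer is possible.

4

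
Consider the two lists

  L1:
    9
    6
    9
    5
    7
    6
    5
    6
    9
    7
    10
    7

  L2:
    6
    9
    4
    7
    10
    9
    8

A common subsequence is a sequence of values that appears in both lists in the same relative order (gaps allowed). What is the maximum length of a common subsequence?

Match 6 at L1[2]=L2[1], 9 at L1[3]=L2[2], 7 at L1[5]=L2[4], 9 at L1[9]=L2[6] — 4 values in the same relative order in both. dp[12][7] = 4 confirms this is the maximum.

4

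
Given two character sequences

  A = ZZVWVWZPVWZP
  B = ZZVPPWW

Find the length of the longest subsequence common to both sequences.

Pick Z (A #1, B #1); then Z (A #2, B #2); then V (A #3, B #3); then W (A #6, B #6); then W (A #10, B #7); all 5 characters appear in both, in order, and the DP table's final entry dp[12][7] is also 5, so no common subsequence is longer.

5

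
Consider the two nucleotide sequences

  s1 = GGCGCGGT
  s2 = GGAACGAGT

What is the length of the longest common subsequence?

6

Pick G [1,1], G [2,2], C [3,5], G [4,6], G [7,8], T [8,9]; all 6 bases appear in both, in order, and the DP table's final entry dp[8][9] is also 6, so no common subsequence is longer.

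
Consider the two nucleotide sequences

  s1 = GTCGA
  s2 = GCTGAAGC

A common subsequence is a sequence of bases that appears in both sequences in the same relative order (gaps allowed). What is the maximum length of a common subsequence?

4

One common subsequence of length 4: G [1,1] → T [2,3] → G [4,4] → A [5,6], and the DP table's final entry dp[5][8] is also 4, so no common subsequence is longer.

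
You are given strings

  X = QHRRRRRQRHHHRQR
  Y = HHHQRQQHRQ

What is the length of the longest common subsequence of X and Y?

6

Pick Q at X[1]=Y[4], R at X[3]=Y[5], Q at X[8]=Y[7], H at X[12]=Y[8], R at X[13]=Y[9], Q at X[14]=Y[10]; all 6 characters appear in both, in order. Since dp[15][10] = 6, nothing longer is possible.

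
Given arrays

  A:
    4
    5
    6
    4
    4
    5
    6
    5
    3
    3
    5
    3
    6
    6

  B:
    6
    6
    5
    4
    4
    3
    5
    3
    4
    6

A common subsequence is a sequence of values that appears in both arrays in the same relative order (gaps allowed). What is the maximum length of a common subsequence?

7

Pick 5 [2,3]; then 4 [4,4]; then 4 [5,5]; then 3 [10,6]; then 5 [11,7]; then 3 [12,8]; then 6 [14,10]; all 7 values appear in both, in order, and the DP table's final entry dp[14][10] is also 7, so no common subsequence is longer.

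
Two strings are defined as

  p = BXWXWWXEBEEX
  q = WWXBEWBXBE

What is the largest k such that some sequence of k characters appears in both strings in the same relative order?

Let dp[i][j] be the LCS length of the first i characters of p and the first j characters of q. dp[i][j] = dp[i-1][j-1]+1 when the i-th and j-th characters match, else max(dp[i-1][j], dp[i][j-1]).
    ·  W  W  X  B  E  W  B  X  B  E
 ·  0  0  0  0  0  0  0  0  0  0  0
 B  0  0  0  0  1  1  1  1  1  1  1
 X  0  0  0  1  1  1  1  1  2  2  2
 W  0  1  1  1  1  1  2  2  2  2  2
 X  0  1  1  2  2  2  2  2  3  3  3
 W  0  1  2  2  2  2  3  3  3  3  3
 W  0  1  2  2  2  2  3  3  3  3  3
 X  0  1  2  3  3  3  3  3  4  4  4
 E  0  1  2  3  3  4  4  4  4  4  5
 B  0  1  2  3  4  4  4  5  5  5  5
 E  0  1  2  3  4  5  5  5  5  5  6
 E  0  1  2  3  4  5  5  5  5  5  6
 X  0  1  2  3  4  5  5  5  6  6  6
dp[12][10] = 6. One LCS (by backtracking along matches): WXWXBE.

6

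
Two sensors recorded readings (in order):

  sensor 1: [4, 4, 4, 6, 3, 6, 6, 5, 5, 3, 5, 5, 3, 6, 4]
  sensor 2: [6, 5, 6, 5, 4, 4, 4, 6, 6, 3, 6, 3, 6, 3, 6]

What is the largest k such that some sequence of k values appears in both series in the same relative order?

Taking 4 at sensor 1[1]=sensor 2[5] → 4 at sensor 1[2]=sensor 2[6] → 4 at sensor 1[3]=sensor 2[7] → 6 at sensor 1[4]=sensor 2[9] → 3 at sensor 1[5]=sensor 2[10] → 6 at sensor 1[6]=sensor 2[11] → 6 at sensor 1[7]=sensor 2[13] → 3 at sensor 1[13]=sensor 2[14] → 6 at sensor 1[14]=sensor 2[15] gives a common subsequence of length 9. Since dp[15][15] = 9, nothing longer is possible.

9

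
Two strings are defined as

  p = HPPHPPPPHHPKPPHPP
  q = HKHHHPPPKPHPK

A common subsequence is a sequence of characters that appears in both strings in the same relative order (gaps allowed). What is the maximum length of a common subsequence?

9

Taking H at p[1]=q[4] → H at p[4]=q[5] → P at p[5]=q[6] → P at p[6]=q[7] → P at p[7]=q[8] → P at p[8]=q[10] → H at p[10]=q[11] → P at p[11]=q[12] → K at p[12]=q[13] gives a common subsequence of length 9. Since dp[17][13] = 9, nothing longer is possible.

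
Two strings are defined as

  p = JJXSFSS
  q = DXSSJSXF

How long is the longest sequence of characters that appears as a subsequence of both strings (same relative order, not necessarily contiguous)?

4

Match X [3,2], then S [4,3], then S [6,4], then S [7,6] — 4 characters in the same relative order in both. The LCS DP gives dp[7][8] = 4, so this is optimal.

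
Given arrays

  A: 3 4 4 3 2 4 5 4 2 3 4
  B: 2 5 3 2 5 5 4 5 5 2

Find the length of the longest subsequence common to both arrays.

Let dp[i][j] be the LCS length of the first i values of A and the first j values of B. dp[i][j] = dp[i-1][j-1]+1 when the i-th and j-th values match, else max(dp[i-1][j], dp[i][j-1]).
    ·  2  5  3  2  5  5  4  5  5  2
 ·  0  0  0  0  0  0  0  0  0  0  0
 3  0  0  0  1  1  1  1  1  1  1  1
 4  0  0  0  1  1  1  1  2  2  2  2
 4  0  0  0  1  1  1  1  2  2  2  2
 3  0  0  0  1  1  1  1  2  2  2  2
 2  0  1  1  1  2  2  2  2  2  2  3
 4  0  1  1  1  2  2  2  3  3  3  3
 5  0  1  2  2  2  3  3  3  4  4  4
 4  0  1  2  2  2  3  3  4  4  4  4
 2  0  1  2  2  3  3  3  4  4  4  5
 3  0  1  2  3  3  3  3  4  4  4  5
 4  0  1  2  3  3  3  3  4  4  4  5
dp[11][10] = 5. One LCS (by backtracking along matches): 3, 2, 4, 5, 2.

5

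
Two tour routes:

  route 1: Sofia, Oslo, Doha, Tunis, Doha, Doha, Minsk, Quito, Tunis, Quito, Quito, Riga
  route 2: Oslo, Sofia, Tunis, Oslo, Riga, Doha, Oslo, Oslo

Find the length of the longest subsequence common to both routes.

One common subsequence of length 3: Sofia [1,2]; then Oslo [2,4]; then Doha [3,6]. The LCS DP gives dp[12][8] = 3, so this is optimal.

3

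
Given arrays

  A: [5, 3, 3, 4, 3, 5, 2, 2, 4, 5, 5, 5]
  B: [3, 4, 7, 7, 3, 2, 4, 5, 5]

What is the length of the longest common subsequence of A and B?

One common subsequence of length 7: 3 at A[3]=B[1], then 4 at A[4]=B[2], then 3 at A[5]=B[5], then 2 at A[8]=B[6], then 4 at A[9]=B[7], then 5 at A[11]=B[8], then 5 at A[12]=B[9]. The LCS DP gives dp[12][9] = 7, so this is optimal.

7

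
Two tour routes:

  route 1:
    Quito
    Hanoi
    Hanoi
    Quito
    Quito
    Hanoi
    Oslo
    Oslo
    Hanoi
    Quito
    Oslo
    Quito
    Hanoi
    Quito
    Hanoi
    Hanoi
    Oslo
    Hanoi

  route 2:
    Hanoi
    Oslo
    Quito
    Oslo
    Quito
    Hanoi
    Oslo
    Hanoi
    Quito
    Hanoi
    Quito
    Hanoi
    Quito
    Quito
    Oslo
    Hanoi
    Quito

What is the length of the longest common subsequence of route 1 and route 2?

12

Match Hanoi [2,1], Quito [4,3], Quito [5,5], Hanoi [6,6], Oslo [8,7], Hanoi [9,8], Quito [10,9], Quito [12,11], Hanoi [13,12], Quito [14,14], Oslo [17,15], Hanoi [18,16] — 12 stops in the same relative order in both, and the DP table's final entry dp[18][17] is also 12, so no common subsequence is longer.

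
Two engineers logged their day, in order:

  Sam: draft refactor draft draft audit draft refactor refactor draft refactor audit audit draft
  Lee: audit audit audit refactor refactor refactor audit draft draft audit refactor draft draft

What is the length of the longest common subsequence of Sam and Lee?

7

Match refactor [2,6], draft [3,8], draft [4,9], audit [5,10], refactor [8,11], draft [9,12], draft [13,13] — 7 tasks in the same relative order in both. Since dp[13][13] = 7, nothing longer is possible.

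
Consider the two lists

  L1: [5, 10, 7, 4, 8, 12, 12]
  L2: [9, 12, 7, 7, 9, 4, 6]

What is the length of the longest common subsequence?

Pick 7 at L1[3]=L2[4] → 4 at L1[4]=L2[6]; all 2 values appear in both, in order. dp[7][7] = 2 confirms this is the maximum.

2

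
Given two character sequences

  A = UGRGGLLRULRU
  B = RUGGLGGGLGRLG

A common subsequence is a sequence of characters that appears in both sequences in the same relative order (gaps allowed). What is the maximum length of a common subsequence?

7

Taking U at A[1]=B[2] → G at A[2]=B[6] → G at A[4]=B[7] → G at A[5]=B[8] → L at A[6]=B[9] → R at A[8]=B[11] → L at A[10]=B[12] gives a common subsequence of length 7. dp[12][13] = 7 confirms this is the maximum.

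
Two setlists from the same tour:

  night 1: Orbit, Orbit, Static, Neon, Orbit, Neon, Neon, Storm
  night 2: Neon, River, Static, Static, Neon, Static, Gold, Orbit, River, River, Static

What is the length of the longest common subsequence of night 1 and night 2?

Pick Static [3,4] → Neon [4,5] → Orbit [5,8]; all 3 songs appear in both, in order. dp[8][11] = 3 confirms this is the maximum.

3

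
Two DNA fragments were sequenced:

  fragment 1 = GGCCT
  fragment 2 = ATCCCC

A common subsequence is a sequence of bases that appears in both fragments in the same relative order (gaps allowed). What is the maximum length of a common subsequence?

2

Let dp[i][j] be the LCS length of the first i bases of fragment 1 and the first j bases of fragment 2. dp[i][j] = dp[i-1][j-1]+1 when the i-th and j-th bases match, else max(dp[i-1][j], dp[i][j-1]).
    ·  A  T  C  C  C  C
 ·  0  0  0  0  0  0  0
 G  0  0  0  0  0  0  0
 G  0  0  0  0  0  0  0
 C  0  0  0  1  1  1  1
 C  0  0  0  1  2  2  2
 T  0  0  1  1  2  2  2
dp[5][6] = 2. One LCS (by backtracking along matches): CC.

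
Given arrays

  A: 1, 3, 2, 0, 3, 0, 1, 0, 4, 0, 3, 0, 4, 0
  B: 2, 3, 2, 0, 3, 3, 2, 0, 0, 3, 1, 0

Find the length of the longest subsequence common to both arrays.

8

Match 3 at A[2]=B[2] → 2 at A[3]=B[3] → 0 at A[4]=B[4] → 3 at A[5]=B[6] → 0 at A[8]=B[8] → 0 at A[10]=B[9] → 3 at A[11]=B[10] → 0 at A[14]=B[12] — 8 values in the same relative order in both. Since dp[14][12] = 8, nothing longer is possible.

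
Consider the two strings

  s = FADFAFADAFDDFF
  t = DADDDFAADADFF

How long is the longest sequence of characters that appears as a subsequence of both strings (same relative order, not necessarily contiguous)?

Pick A [2,2]; then D [3,5]; then F [4,6]; then A [5,7]; then A [7,8]; then D [8,9]; then A [9,10]; then D [12,11]; then F [13,12]; then F [14,13]; all 10 characters appear in both, in order. Since dp[14][13] = 10, nothing longer is possible.

10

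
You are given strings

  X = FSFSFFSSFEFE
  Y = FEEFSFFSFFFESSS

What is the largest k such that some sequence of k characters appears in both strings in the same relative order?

9

Taking F [1,1], then F [3,4], then S [4,5], then F [5,6], then F [6,7], then S [7,8], then F [9,10], then F [11,11], then E [12,12] gives a common subsequence of length 9. dp[12][15] = 9 confirms this is the maximum.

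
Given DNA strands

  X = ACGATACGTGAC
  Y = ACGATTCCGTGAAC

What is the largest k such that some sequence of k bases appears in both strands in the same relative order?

11

Pick A (X #1, Y #1), C (X #2, Y #2), G (X #3, Y #3), A (X #4, Y #4), T (X #5, Y #6), C (X #7, Y #8), G (X #8, Y #9), T (X #9, Y #10), G (X #10, Y #11), A (X #11, Y #13), C (X #12, Y #14); all 11 bases appear in both, in order. The LCS DP gives dp[12][14] = 11, so this is optimal.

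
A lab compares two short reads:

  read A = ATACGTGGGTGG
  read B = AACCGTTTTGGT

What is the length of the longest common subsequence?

8

Match A at read A[1]=read B[1] → A at read A[3]=read B[2] → C at read A[4]=read B[4] → G at read A[5]=read B[5] → T at read A[6]=read B[9] → G at read A[8]=read B[10] → G at read A[9]=read B[11] → T at read A[10]=read B[12] — 8 bases in the same relative order in both. Since dp[12][12] = 8, nothing longer is possible.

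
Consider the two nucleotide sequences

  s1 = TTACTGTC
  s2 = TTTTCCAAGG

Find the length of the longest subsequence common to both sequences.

5

Let dp[i][j] be the LCS length of the first i bases of s1 and the first j bases of s2. dp[i][j] = dp[i-1][j-1]+1 when the i-th and j-th bases match, else max(dp[i-1][j], dp[i][j-1]).
    ·  T  T  T  T  C  C  A  A  G  G
 ·  0  0  0  0  0  0  0  0  0  0  0
 T  0  1  1  1  1  1  1  1  1  1  1
 T  0  1  2  2  2  2  2  2  2  2  2
 A  0  1  2  2  2  2  2  3  3  3  3
 C  0  1  2  2  2  3  3  3  3  3  3
 T  0  1  2  3  3  3  3  3  3  3  3
 G  0  1  2  3  3  3  3  3  3  4  4
 T  0  1  2  3  4  4  4  4  4  4  4
 C  0  1  2  3  4  5  5  5  5  5  5
dp[8][10] = 5. One LCS (by backtracking along matches): TTTTC.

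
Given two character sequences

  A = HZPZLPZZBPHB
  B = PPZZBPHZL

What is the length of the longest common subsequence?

Let dp[i][j] be the LCS length of the first i characters of A and the first j characters of B. dp[i][j] = dp[i-1][j-1]+1 when the i-th and j-th characters match, else max(dp[i-1][j], dp[i][j-1]).
    ·  P  P  Z  Z  B  P  H  Z  L
 ·  0  0  0  0  0  0  0  0  0  0
 H  0  0  0  0  0  0  0  1  1  1
 Z  0  0  0  1  1  1  1  1  2  2
 P  0  1  1  1  1  1  2  2  2  2
 Z  0  1  1  2  2  2  2  2  3  3
 L  0  1  1  2  2  2  2  2  3  4
 P  0  1  2  2  2  2  3  3  3  4
 Z  0  1  2  3  3  3  3  3  4  4
 Z  0  1  2  3  4  4  4  4  4  4
 B  0  1  2  3  4  5  5  5  5  5
 P  0  1  2  3  4  5  6  6  6  6
 H  0  1  2  3  4  5  6  7  7  7
 B  0  1  2  3  4  5  6  7  7  7
dp[12][9] = 7. One LCS (by backtracking along matches): PPZZBPH.

7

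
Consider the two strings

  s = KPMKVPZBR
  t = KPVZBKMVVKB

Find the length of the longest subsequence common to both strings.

Match K (s #1, t #1) → P (s #2, t #2) → M (s #3, t #7) → K (s #4, t #10) → B (s #8, t #11) — 5 characters in the same relative order in both, and the DP table's final entry dp[9][11] is also 5, so no common subsequence is longer.

5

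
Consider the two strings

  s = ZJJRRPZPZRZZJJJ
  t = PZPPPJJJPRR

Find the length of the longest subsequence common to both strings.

6

Match Z at s[1]=t[2] → P at s[6]=t[4] → P at s[8]=t[5] → J at s[13]=t[6] → J at s[14]=t[7] → J at s[15]=t[8] — 6 characters in the same relative order in both. The LCS DP gives dp[15][11] = 6, so this is optimal.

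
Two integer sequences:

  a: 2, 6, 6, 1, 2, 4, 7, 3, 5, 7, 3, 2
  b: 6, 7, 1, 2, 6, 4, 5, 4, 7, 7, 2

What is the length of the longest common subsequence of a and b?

Pick 6 at a[2]=b[1] → 1 at a[4]=b[3] → 2 at a[5]=b[4] → 4 at a[6]=b[8] → 7 at a[7]=b[9] → 7 at a[10]=b[10] → 2 at a[12]=b[11]; all 7 values appear in both, in order, and the DP table's final entry dp[12][11] is also 7, so no common subsequence is longer.

7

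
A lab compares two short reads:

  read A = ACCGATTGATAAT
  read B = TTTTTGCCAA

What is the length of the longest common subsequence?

5

Taking T (read A #6, read B #4); then T (read A #7, read B #5); then G (read A #8, read B #6); then A (read A #11, read B #9); then A (read A #12, read B #10) gives a common subsequence of length 5, and the DP table's final entry dp[13][10] is also 5, so no common subsequence is longer.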